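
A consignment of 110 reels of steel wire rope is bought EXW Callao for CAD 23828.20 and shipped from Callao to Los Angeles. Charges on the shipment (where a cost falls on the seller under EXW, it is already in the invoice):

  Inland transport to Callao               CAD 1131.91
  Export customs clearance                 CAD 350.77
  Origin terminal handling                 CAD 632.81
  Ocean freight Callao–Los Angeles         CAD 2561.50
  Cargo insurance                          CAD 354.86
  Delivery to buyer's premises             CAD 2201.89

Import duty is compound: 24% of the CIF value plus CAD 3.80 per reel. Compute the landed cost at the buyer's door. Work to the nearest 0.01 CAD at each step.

Total landed cost: CAD 38406.35

EXW: the seller makes goods available at their premises; the buyer bears all onward costs.
CIF value = EXW price + inland to port + export clearance + origin terminal + freight + insurance = 23828.20 + 1131.91 + 350.77 + 632.81 + 2561.50 + 354.86 = 28860.05
Ad valorem component: 28860.05 × 24% = 6926.41
Specific component: 110 × 3.80 = 418.00
Import duty = 6926.41 + 418.00 = 7344.41
Buyer bears: inland to port 1131.91 + export clearance 350.77 + origin terminal 632.81 + freight 2561.50 + insurance 354.86 + delivery 2201.89 + duty 7344.41 = 14578.15
Landed cost = invoice 23828.20 + 14578.15 = 38406.35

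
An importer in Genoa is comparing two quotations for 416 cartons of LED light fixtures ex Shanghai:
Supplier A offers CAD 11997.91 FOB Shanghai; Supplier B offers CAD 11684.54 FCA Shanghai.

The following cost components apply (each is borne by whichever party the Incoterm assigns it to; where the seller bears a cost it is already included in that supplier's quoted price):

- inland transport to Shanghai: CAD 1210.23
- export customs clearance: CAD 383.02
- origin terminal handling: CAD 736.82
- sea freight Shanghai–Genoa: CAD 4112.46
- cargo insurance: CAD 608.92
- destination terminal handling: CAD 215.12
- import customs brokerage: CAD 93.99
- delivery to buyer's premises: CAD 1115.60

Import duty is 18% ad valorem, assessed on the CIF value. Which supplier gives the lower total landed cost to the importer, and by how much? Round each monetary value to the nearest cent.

Supplier A (FOB):
CIF value = FOB price + freight + insurance = 11997.91 + 4112.46 + 608.92 = 16719.29
Import duty = 16719.29 × 18% = 3009.47
Buyer bears (A): 4112.46 + 608.92 + 215.12 + 93.99 + 1115.60 = 6146.09
Landed cost (A) = invoice 11997.91 + 6146.09 + duty 3009.47 = 21153.47
Supplier B (FCA):
CIF value = FCA price + origin terminal + freight + insurance = 11684.54 + 736.82 + 4112.46 + 608.92 = 17142.74
Import duty = 17142.74 × 18% = 3085.69
Buyer bears (B): 736.82 + 4112.46 + 608.92 + 215.12 + 93.99 + 1115.60 = 6882.91
Landed cost (B) = invoice 11684.54 + 6882.91 + duty 3085.69 = 21653.14
Difference = |21153.47 − 21653.14| = 499.67

Supplier A is cheaper by CAD 499.67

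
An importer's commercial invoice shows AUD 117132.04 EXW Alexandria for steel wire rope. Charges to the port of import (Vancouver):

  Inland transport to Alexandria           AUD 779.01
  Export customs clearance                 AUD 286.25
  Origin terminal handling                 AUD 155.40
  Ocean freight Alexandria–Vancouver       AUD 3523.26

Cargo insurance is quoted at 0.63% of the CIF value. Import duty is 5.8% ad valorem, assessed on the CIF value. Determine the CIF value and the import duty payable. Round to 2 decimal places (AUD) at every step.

Let C be the CIF value. C = EXW price + pre-shipment costs + freight + 0.63% × C
C − 0.63% × C = 117132.04 + 779.01 + 286.25 + 155.40 + 3523.26
0.9937 × C = 121875.96
C = 121875.96 / 0.9937 = 122648.65
Insurance premium = 0.63% × 122648.65 = 772.69
Import duty = 122648.65 × 5.8% = 7113.62

CIF value: AUD 122648.65; import duty: AUD 7113.62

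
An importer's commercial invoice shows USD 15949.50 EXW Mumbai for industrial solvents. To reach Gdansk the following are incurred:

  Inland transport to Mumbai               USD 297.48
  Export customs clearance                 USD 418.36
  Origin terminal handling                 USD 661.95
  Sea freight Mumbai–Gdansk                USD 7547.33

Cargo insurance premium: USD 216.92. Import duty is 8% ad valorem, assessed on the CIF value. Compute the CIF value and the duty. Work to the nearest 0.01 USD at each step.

CIF = EXW price + pre-shipment costs + freight + insurance
CIF = 15949.50 + 297.48 + 418.36 + 661.95 + 7547.33 + 216.92 = 25091.54
Import duty = 25091.54 × 8% = 2007.32

CIF value: USD 25091.54; import duty: USD 2007.32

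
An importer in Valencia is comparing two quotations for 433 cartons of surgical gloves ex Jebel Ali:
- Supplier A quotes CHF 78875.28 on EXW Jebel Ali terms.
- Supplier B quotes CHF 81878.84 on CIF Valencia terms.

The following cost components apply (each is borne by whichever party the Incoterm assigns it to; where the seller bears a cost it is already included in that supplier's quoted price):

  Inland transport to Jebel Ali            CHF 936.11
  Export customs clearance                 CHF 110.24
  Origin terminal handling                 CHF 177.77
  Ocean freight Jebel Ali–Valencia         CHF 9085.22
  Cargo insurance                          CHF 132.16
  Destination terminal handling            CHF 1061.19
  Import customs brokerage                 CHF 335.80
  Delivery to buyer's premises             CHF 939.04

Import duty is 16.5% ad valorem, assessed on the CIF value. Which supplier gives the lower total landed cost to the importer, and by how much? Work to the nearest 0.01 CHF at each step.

Supplier A (EXW):
CIF value = EXW price + inland to port + export clearance + origin terminal + freight + insurance = 78875.28 + 936.11 + 110.24 + 177.77 + 9085.22 + 132.16 = 89316.78
Import duty = 89316.78 × 16.5% = 14737.27
Buyer bears (A): 936.11 + 110.24 + 177.77 + 9085.22 + 132.16 + 1061.19 + 335.80 + 939.04 = 12777.53
Landed cost (A) = invoice 78875.28 + 12777.53 + duty 14737.27 = 106390.08
Supplier B (CIF):
The CIF price already equals the CIF value: 81878.84
Import duty = 81878.84 × 16.5% = 13510.01
Buyer bears (B): 1061.19 + 335.80 + 939.04 = 2336.03
Landed cost (B) = invoice 81878.84 + 2336.03 + duty 13510.01 = 97724.88
Difference = |106390.08 − 97724.88| = 8665.20

Supplier B is cheaper by CHF 8665.20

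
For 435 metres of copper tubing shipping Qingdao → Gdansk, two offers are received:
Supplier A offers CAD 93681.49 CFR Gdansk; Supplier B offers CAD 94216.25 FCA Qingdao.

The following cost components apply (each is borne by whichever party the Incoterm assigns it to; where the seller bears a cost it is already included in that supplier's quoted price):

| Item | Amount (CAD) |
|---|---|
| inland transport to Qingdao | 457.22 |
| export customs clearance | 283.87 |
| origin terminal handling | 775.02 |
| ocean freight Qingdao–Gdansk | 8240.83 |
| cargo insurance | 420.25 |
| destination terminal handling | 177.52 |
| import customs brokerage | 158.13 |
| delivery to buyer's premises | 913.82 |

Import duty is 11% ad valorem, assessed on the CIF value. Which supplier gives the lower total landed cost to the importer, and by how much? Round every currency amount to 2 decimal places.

Supplier A (CFR):
CIF value = CFR price + insurance = 93681.49 + 420.25 = 94101.74
Import duty = 94101.74 × 11% = 10351.19
Buyer bears (A): 420.25 + 177.52 + 158.13 + 913.82 = 1669.72
Landed cost (A) = invoice 93681.49 + 1669.72 + duty 10351.19 = 105702.40
Supplier B (FCA):
CIF value = FCA price + origin terminal + freight + insurance = 94216.25 + 775.02 + 8240.83 + 420.25 = 103652.35
Import duty = 103652.35 × 11% = 11401.76
Buyer bears (B): 775.02 + 8240.83 + 420.25 + 177.52 + 158.13 + 913.82 = 10685.57
Landed cost (B) = invoice 94216.25 + 10685.57 + duty 11401.76 = 116303.58
Difference = |105702.40 − 116303.58| = 10601.18

Supplier A is cheaper by CAD 10601.18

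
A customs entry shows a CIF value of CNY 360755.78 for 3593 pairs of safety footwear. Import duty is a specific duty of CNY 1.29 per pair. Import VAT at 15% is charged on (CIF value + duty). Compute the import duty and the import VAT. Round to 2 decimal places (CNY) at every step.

Import duty: CNY 4634.97; import VAT: CNY 54808.61

Import duty = 3593 × 1.29 = 4634.97
VAT base = CIF + duty = 360755.78 + 4634.97 = 365390.75
Import VAT = 365390.75 × 15% = 54808.61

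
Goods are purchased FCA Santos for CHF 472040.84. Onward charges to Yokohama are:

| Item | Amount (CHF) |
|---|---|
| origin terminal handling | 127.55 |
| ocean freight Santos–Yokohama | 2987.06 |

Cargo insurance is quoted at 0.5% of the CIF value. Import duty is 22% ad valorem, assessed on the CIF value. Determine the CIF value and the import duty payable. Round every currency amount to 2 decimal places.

Let C be the CIF value. C = FCA price + pre-shipment costs + freight + 0.5% × C
C − 0.5% × C = 472040.84 + 127.55 + 2987.06
0.995 × C = 475155.45
C = 475155.45 / 0.995 = 477543.17
Insurance premium = 0.5% × 477543.17 = 2387.72
Import duty = 477543.17 × 22% = 105059.50

CIF value: CHF 477543.17; import duty: CHF 105059.50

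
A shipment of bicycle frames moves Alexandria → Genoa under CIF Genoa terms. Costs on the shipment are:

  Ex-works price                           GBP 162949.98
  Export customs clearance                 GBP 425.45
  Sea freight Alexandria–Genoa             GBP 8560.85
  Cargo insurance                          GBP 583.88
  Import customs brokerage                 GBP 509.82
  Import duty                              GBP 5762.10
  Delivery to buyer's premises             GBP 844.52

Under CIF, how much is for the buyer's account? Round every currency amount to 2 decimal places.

Buyer's account: GBP 7116.44

CIF: the seller pays costs through ocean freight and marine insurance to the destination port.
Seller's account: goods 162949.98 + export clearance 425.45 + freight 8560.85 + insurance 583.88 = 172520.16
Buyer's account: brokerage 509.82 + duty 5762.10 + delivery 844.52 = 7116.44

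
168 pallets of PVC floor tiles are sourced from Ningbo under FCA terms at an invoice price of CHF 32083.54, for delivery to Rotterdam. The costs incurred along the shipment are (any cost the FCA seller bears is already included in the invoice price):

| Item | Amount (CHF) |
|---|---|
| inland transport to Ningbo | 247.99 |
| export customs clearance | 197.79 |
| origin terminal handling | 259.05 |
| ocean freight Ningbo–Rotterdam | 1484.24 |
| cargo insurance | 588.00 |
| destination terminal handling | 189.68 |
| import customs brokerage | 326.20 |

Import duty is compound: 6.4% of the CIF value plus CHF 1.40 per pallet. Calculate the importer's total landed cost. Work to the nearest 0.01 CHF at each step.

Total landed cost: CHF 37368.46

FCA: the seller delivers export-cleared goods to the carrier; the buyer bears costs from that point.
Already in the invoice (seller's account under FCA): inland to port, export clearance — exclude.
CIF value = FCA price + origin terminal + freight + insurance = 32083.54 + 259.05 + 1484.24 + 588.00 = 34414.83
Ad valorem component: 34414.83 × 6.4% = 2202.55
Specific component: 168 × 1.40 = 235.20
Import duty = 2202.55 + 235.20 = 2437.75
Buyer bears: origin terminal 259.05 + freight 1484.24 + insurance 588.00 + destination terminal 189.68 + brokerage 326.20 + duty 2437.75 = 5284.92
Landed cost = invoice 32083.54 + 5284.92 = 37368.46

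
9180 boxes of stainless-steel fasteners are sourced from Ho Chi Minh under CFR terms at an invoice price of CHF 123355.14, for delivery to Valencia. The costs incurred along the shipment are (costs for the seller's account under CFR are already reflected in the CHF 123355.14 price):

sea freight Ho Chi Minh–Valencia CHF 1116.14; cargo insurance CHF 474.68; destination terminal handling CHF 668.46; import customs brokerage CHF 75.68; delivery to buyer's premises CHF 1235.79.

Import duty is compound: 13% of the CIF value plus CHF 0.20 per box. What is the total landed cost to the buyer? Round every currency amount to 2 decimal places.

Total landed cost: CHF 143743.63

CFR: the seller pays costs through ocean freight to the destination port, but not insurance.
Already in the invoice (seller's account under CFR): freight — exclude.
CIF value = CFR price + insurance = 123355.14 + 474.68 = 123829.82
Ad valorem component: 123829.82 × 13% = 16097.88
Specific component: 9180 × 0.20 = 1836.00
Import duty = 16097.88 + 1836.00 = 17933.88
Buyer bears: insurance 474.68 + destination terminal 668.46 + brokerage 75.68 + delivery 1235.79 + duty 17933.88 = 20388.49
Landed cost = invoice 123355.14 + 20388.49 = 143743.63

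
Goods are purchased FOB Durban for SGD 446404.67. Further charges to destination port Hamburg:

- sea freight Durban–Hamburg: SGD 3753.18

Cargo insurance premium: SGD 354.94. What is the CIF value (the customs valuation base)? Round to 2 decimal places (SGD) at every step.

CIF = FOB price + freight + insurance
CIF = 446404.67 + 3753.18 + 354.94 = 450512.79

CIF value: SGD 450512.79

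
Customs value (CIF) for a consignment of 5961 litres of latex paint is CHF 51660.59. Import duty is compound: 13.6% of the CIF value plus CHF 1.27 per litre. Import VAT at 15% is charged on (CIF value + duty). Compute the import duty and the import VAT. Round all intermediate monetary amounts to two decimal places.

Import duty: CHF 14596.31; import VAT: CHF 9938.54

Ad valorem component: 51660.59 × 13.6% = 7025.84
Specific component: 5961 × 1.27 = 7570.47
Import duty = 7025.84 + 7570.47 = 14596.31
VAT base = CIF + duty = 51660.59 + 14596.31 = 66256.90
Import VAT = 66256.90 × 15% = 9938.54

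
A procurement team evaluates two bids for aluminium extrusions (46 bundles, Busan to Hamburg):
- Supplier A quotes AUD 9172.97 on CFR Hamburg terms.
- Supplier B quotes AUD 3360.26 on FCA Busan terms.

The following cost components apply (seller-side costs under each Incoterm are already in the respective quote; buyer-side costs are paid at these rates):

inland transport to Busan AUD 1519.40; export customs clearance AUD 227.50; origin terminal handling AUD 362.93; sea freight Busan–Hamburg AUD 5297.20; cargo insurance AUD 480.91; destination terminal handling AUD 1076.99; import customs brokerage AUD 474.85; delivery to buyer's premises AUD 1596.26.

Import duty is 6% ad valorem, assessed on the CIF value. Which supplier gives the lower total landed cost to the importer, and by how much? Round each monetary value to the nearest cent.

Supplier B is cheaper by AUD 161.73

Supplier A (CFR):
CIF value = CFR price + insurance = 9172.97 + 480.91 = 9653.88
Import duty = 9653.88 × 6% = 579.23
Buyer bears (A): 480.91 + 1076.99 + 474.85 + 1596.26 = 3629.01
Landed cost (A) = invoice 9172.97 + 3629.01 + duty 579.23 = 13381.21
Supplier B (FCA):
CIF value = FCA price + origin terminal + freight + insurance = 3360.26 + 362.93 + 5297.20 + 480.91 = 9501.30
Import duty = 9501.30 × 6% = 570.08
Buyer bears (B): 362.93 + 5297.20 + 480.91 + 1076.99 + 474.85 + 1596.26 = 9289.14
Landed cost (B) = invoice 3360.26 + 9289.14 + duty 570.08 = 13219.48
Difference = |13381.21 − 13219.48| = 161.73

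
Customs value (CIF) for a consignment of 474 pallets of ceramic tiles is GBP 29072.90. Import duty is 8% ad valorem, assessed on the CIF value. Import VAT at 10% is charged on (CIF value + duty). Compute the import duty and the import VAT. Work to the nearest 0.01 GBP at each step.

Import duty = 29072.90 × 8% = 2325.83
VAT base = CIF + duty = 29072.90 + 2325.83 = 31398.73
Import VAT = 31398.73 × 10% = 3139.87

Import duty: GBP 2325.83; import VAT: GBP 3139.87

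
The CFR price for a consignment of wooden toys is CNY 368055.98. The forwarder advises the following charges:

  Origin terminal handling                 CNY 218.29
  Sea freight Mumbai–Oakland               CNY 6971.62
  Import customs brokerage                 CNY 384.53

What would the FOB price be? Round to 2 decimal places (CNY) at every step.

FOB price: CNY 361084.36

Not relevant to the conversion: origin terminal — on the seller under both CFR and FOB; already in the CFR price and stays in the FOB price. brokerage — on the buyer under both terms; not part of either seller's price.
From CFR to FOB, the seller no longer bears: freight.
FOB price = 368055.98 − 6971.62 = 361084.36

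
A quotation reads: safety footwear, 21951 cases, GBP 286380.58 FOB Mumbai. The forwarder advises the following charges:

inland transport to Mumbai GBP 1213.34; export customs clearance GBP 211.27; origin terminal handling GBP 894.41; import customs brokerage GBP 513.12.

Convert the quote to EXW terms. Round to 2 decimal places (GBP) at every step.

Not relevant to the conversion: brokerage — on the buyer under both terms; not part of either seller's price.
From FOB to EXW, the seller no longer bears: inland to port, export clearance, origin terminal.
EXW price = 286380.58 − 1213.34 − 211.27 − 894.41 = 284061.56

EXW price: GBP 284061.56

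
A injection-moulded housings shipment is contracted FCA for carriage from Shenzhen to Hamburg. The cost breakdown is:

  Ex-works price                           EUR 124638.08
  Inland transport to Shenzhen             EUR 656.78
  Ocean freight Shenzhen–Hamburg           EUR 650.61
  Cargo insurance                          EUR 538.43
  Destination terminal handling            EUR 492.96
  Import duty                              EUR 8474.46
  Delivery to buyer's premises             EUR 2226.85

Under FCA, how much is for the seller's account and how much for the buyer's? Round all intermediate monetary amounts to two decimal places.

Seller: EUR 125294.86; buyer: EUR 12383.31

FCA: the seller delivers export-cleared goods to the carrier; the buyer bears costs from that point.
Seller's account: goods 124638.08 + inland to port 656.78 = 125294.86
Buyer's account: freight 650.61 + insurance 538.43 + destination terminal 492.96 + duty 8474.46 + delivery 2226.85 = 12383.31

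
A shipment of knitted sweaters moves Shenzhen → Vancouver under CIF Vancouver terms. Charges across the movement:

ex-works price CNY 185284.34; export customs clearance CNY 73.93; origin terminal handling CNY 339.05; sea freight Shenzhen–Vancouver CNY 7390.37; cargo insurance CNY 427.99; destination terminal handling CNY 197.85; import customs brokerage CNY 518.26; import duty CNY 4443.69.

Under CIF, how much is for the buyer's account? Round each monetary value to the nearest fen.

Buyer's account: CNY 5159.80

CIF: the seller pays costs through ocean freight and marine insurance to the destination port.
Seller's account: goods 185284.34 + export clearance 73.93 + origin terminal 339.05 + freight 7390.37 + insurance 427.99 = 193515.68
Buyer's account: destination terminal 197.85 + brokerage 518.26 + duty 4443.69 = 5159.80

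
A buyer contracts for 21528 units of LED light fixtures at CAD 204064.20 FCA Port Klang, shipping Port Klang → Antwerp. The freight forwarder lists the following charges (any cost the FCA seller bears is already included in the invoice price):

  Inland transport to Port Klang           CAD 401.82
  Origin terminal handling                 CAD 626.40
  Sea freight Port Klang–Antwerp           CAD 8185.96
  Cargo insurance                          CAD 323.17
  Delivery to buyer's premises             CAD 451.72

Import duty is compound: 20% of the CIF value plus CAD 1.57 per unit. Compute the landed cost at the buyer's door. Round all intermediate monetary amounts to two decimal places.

Total landed cost: CAD 290090.36

FCA: the seller delivers export-cleared goods to the carrier; the buyer bears costs from that point.
Already in the invoice (seller's account under FCA): inland to port — exclude.
CIF value = FCA price + origin terminal + freight + insurance = 204064.20 + 626.40 + 8185.96 + 323.17 = 213199.73
Ad valorem component: 213199.73 × 20% = 42639.95
Specific component: 21528 × 1.57 = 33798.96
Import duty = 42639.95 + 33798.96 = 76438.91
Buyer bears: origin terminal 626.40 + freight 8185.96 + insurance 323.17 + delivery 451.72 + duty 76438.91 = 86026.16
Landed cost = invoice 204064.20 + 86026.16 = 290090.36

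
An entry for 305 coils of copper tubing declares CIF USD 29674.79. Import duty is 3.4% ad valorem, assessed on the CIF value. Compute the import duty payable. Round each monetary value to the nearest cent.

Import duty: USD 1008.94

Import duty = 29674.79 × 3.4% = 1008.94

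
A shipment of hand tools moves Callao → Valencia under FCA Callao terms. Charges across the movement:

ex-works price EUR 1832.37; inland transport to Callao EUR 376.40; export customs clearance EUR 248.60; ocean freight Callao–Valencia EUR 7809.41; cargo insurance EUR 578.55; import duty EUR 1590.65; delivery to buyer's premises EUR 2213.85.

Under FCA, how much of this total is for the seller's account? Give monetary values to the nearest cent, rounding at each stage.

Seller's account: EUR 2457.37

FCA: the seller delivers export-cleared goods to the carrier; the buyer bears costs from that point.
Seller's account: goods 1832.37 + inland to port 376.40 + export clearance 248.60 = 2457.37
Buyer's account: freight 7809.41 + insurance 578.55 + duty 1590.65 + delivery 2213.85 = 12192.46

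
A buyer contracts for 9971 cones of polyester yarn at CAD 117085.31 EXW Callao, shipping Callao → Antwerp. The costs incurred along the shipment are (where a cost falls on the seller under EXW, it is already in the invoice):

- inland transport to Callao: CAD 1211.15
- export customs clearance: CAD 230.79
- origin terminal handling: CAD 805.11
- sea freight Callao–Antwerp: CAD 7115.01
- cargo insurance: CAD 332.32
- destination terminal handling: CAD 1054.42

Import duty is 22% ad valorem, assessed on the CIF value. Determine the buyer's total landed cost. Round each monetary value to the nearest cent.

Total landed cost: CAD 155725.64

EXW: the seller makes goods available at their premises; the buyer bears all onward costs.
CIF value = EXW price + inland to port + export clearance + origin terminal + freight + insurance = 117085.31 + 1211.15 + 230.79 + 805.11 + 7115.01 + 332.32 = 126779.69
Import duty = 126779.69 × 22% = 27891.53
Buyer bears: inland to port 1211.15 + export clearance 230.79 + origin terminal 805.11 + freight 7115.01 + insurance 332.32 + destination terminal 1054.42 + duty 27891.53 = 38640.33
Landed cost = invoice 117085.31 + 38640.33 = 155725.64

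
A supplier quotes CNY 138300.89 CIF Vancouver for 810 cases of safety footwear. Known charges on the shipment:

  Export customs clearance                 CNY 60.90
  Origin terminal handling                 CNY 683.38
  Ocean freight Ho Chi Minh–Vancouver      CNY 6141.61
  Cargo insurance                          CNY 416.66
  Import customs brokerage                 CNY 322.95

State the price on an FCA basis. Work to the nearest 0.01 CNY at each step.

Not relevant to the conversion: export clearance — on the seller under both CIF and FCA; already in the CIF price and stays in the FCA price. brokerage — on the buyer under both terms; not part of either seller's price.
From CIF to FCA, the seller no longer bears: origin terminal, freight, insurance.
FCA price = 138300.89 − 683.38 − 6141.61 − 416.66 = 131059.24

FCA price: CNY 131059.24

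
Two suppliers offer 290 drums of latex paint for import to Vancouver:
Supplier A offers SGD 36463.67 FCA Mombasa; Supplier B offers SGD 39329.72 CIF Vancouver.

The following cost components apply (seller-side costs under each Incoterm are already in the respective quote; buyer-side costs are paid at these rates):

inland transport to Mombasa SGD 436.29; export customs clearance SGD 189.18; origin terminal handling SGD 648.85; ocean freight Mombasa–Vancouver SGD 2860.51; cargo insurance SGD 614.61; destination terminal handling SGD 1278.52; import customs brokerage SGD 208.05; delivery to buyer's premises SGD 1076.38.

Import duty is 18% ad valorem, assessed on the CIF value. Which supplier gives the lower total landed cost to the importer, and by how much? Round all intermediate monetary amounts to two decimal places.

Supplier B is cheaper by SGD 1484.35

Supplier A (FCA):
CIF value = FCA price + origin terminal + freight + insurance = 36463.67 + 648.85 + 2860.51 + 614.61 = 40587.64
Import duty = 40587.64 × 18% = 7305.78
Buyer bears (A): 648.85 + 2860.51 + 614.61 + 1278.52 + 208.05 + 1076.38 = 6686.92
Landed cost (A) = invoice 36463.67 + 6686.92 + duty 7305.78 = 50456.37
Supplier B (CIF):
The CIF price already equals the CIF value: 39329.72
Import duty = 39329.72 × 18% = 7079.35
Buyer bears (B): 1278.52 + 208.05 + 1076.38 = 2562.95
Landed cost (B) = invoice 39329.72 + 2562.95 + duty 7079.35 = 48972.02
Difference = |50456.37 − 48972.02| = 1484.35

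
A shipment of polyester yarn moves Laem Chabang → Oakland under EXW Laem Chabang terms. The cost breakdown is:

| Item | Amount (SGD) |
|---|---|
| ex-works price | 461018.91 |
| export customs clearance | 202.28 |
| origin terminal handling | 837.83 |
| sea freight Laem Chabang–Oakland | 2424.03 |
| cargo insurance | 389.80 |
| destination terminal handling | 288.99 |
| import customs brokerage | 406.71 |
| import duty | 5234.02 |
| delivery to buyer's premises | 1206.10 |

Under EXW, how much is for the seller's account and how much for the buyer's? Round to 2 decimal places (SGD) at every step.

EXW: the seller makes goods available at their premises; the buyer bears all onward costs.
Seller's account: goods 461018.91 = 461018.91
Buyer's account: export clearance 202.28 + origin terminal 837.83 + freight 2424.03 + insurance 389.80 + destination terminal 288.99 + brokerage 406.71 + duty 5234.02 + delivery 1206.10 = 10989.76

Seller: SGD 461018.91; buyer: SGD 10989.76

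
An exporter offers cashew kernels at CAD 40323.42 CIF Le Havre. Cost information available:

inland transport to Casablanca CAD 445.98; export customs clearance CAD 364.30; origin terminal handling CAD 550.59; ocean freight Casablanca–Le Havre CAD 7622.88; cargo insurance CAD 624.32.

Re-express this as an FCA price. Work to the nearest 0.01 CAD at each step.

Not relevant to the conversion: export clearance, inland to port — on the seller under both CIF and FCA; already in the CIF price and stays in the FCA price.
From CIF to FCA, the seller no longer bears: origin terminal, freight, insurance.
FCA price = 40323.42 − 550.59 − 7622.88 − 624.32 = 31525.63

FCA price: CAD 31525.63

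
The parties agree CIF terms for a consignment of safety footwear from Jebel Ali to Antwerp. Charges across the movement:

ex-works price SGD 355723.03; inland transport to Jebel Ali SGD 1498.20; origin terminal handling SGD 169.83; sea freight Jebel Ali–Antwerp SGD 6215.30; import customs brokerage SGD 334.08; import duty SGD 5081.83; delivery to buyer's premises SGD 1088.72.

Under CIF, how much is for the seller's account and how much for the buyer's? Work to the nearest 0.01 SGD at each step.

CIF: the seller pays costs through ocean freight and marine insurance to the destination port.
Seller's account: goods 355723.03 + inland to port 1498.20 + origin terminal 169.83 + freight 6215.30 = 363606.36
Buyer's account: brokerage 334.08 + duty 5081.83 + delivery 1088.72 = 6504.63

Seller: SGD 363606.36; buyer: SGD 6504.63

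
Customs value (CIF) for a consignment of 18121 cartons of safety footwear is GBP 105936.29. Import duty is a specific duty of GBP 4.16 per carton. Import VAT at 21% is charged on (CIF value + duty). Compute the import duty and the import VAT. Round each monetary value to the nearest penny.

Import duty: GBP 75383.36; import VAT: GBP 38077.13

Import duty = 18121 × 4.16 = 75383.36
VAT base = CIF + duty = 105936.29 + 75383.36 = 181319.65
Import VAT = 181319.65 × 21% = 38077.13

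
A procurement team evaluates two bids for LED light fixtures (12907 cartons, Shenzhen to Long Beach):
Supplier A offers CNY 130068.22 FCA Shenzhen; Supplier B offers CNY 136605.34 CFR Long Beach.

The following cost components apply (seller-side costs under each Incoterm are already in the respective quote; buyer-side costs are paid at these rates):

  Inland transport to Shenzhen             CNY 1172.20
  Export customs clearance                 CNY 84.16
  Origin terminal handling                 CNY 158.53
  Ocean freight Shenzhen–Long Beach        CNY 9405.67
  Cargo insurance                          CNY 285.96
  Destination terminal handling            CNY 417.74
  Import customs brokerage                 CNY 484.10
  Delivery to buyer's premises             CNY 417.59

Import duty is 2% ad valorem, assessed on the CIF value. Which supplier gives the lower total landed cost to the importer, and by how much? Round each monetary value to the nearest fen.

Supplier A (FCA):
CIF value = FCA price + origin terminal + freight + insurance = 130068.22 + 158.53 + 9405.67 + 285.96 = 139918.38
Import duty = 139918.38 × 2% = 2798.37
Buyer bears (A): 158.53 + 9405.67 + 285.96 + 417.74 + 484.10 + 417.59 = 11169.59
Landed cost (A) = invoice 130068.22 + 11169.59 + duty 2798.37 = 144036.18
Supplier B (CFR):
CIF value = CFR price + insurance = 136605.34 + 285.96 = 136891.30
Import duty = 136891.30 × 2% = 2737.83
Buyer bears (B): 285.96 + 417.74 + 484.10 + 417.59 = 1605.39
Landed cost (B) = invoice 136605.34 + 1605.39 + duty 2737.83 = 140948.56
Difference = |144036.18 − 140948.56| = 3087.62

Supplier B is cheaper by CNY 3087.62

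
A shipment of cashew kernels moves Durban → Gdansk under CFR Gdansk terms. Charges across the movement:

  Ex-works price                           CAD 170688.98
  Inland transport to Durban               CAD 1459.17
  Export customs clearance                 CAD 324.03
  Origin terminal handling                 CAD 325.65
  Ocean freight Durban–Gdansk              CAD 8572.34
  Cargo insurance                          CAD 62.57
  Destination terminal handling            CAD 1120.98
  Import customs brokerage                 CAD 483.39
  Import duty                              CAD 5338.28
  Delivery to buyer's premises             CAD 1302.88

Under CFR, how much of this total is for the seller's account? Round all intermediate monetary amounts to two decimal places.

CFR: the seller pays costs through ocean freight to the destination port, but not insurance.
Seller's account: goods 170688.98 + inland to port 1459.17 + export clearance 324.03 + origin terminal 325.65 + freight 8572.34 = 181370.17
Buyer's account: insurance 62.57 + destination terminal 1120.98 + brokerage 483.39 + duty 5338.28 + delivery 1302.88 = 8308.10

Seller's account: CAD 181370.17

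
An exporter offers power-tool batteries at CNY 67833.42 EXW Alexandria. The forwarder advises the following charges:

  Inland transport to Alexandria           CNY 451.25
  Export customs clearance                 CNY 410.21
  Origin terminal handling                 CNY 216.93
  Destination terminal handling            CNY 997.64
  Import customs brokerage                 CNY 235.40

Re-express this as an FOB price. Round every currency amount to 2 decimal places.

FOB price: CNY 68911.81

Not relevant to the conversion: brokerage, destination terminal — on the buyer under both terms; not part of either seller's price.
From EXW to FOB, the seller additionally bears: inland to port, export clearance, origin terminal.
FOB price = 67833.42 + 451.25 + 410.21 + 216.93 = 68911.81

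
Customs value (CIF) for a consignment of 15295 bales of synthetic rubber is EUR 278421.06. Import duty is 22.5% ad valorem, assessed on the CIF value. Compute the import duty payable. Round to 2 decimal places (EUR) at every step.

Import duty: EUR 62644.74

Import duty = 278421.06 × 22.5% = 62644.74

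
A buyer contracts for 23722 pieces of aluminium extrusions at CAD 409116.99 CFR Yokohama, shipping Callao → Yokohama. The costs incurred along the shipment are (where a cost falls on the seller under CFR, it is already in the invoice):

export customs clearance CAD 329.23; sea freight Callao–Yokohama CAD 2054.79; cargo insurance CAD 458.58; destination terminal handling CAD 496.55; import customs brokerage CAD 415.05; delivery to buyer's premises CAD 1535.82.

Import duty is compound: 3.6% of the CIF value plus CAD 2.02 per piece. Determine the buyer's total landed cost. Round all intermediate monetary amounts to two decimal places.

CFR: the seller pays costs through ocean freight to the destination port, but not insurance.
Already in the invoice (seller's account under CFR): export clearance, freight — exclude.
CIF value = CFR price + insurance = 409116.99 + 458.58 = 409575.57
Ad valorem component: 409575.57 × 3.6% = 14744.72
Specific component: 23722 × 2.02 = 47918.44
Import duty = 14744.72 + 47918.44 = 62663.16
Buyer bears: insurance 458.58 + destination terminal 496.55 + brokerage 415.05 + delivery 1535.82 + duty 62663.16 = 65569.16
Landed cost = invoice 409116.99 + 65569.16 = 474686.15

Total landed cost: CAD 474686.15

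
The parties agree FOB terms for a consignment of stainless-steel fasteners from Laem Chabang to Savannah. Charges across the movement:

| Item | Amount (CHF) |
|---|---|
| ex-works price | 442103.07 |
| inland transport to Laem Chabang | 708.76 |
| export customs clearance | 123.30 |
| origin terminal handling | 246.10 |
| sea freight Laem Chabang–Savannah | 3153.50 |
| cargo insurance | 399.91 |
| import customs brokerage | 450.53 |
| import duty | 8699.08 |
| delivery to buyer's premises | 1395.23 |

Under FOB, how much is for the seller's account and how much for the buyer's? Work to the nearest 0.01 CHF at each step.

FOB: the seller bears costs until goods are on board at the origin port; the buyer bears freight, insurance and all costs thereafter.
Seller's account: goods 442103.07 + inland to port 708.76 + export clearance 123.30 + origin terminal 246.10 = 443181.23
Buyer's account: freight 3153.50 + insurance 399.91 + brokerage 450.53 + duty 8699.08 + delivery 1395.23 = 14098.25

Seller: CHF 443181.23; buyer: CHF 14098.25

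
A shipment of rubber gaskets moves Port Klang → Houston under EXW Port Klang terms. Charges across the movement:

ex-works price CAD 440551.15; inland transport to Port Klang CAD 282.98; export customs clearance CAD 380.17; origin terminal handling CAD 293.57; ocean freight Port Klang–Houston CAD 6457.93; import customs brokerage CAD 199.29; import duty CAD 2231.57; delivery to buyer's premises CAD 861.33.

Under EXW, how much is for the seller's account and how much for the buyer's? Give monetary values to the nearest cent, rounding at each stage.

EXW: the seller makes goods available at their premises; the buyer bears all onward costs.
Seller's account: goods 440551.15 = 440551.15
Buyer's account: inland to port 282.98 + export clearance 380.17 + origin terminal 293.57 + freight 6457.93 + brokerage 199.29 + duty 2231.57 + delivery 861.33 = 10706.84

Seller: CAD 440551.15; buyer: CAD 10706.84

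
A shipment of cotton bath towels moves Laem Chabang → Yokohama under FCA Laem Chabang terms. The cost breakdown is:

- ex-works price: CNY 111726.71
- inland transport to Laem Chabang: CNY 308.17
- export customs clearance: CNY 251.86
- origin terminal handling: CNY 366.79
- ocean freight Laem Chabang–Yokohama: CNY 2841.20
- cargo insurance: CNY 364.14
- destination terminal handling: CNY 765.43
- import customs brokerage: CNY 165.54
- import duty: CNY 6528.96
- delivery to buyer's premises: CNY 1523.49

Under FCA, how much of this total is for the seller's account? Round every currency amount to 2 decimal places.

Seller's account: CNY 112286.74

FCA: the seller delivers export-cleared goods to the carrier; the buyer bears costs from that point.
Seller's account: goods 111726.71 + inland to port 308.17 + export clearance 251.86 = 112286.74
Buyer's account: origin terminal 366.79 + freight 2841.20 + insurance 364.14 + destination terminal 765.43 + brokerage 165.54 + duty 6528.96 + delivery 1523.49 = 12555.55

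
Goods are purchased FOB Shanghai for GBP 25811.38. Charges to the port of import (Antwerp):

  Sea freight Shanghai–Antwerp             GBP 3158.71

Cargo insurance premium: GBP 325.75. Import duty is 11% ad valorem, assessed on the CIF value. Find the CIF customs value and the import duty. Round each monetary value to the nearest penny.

CIF = FOB price + freight + insurance
CIF = 25811.38 + 3158.71 + 325.75 = 29295.84
Import duty = 29295.84 × 11% = 3222.54

CIF value: GBP 29295.84; import duty: GBP 3222.54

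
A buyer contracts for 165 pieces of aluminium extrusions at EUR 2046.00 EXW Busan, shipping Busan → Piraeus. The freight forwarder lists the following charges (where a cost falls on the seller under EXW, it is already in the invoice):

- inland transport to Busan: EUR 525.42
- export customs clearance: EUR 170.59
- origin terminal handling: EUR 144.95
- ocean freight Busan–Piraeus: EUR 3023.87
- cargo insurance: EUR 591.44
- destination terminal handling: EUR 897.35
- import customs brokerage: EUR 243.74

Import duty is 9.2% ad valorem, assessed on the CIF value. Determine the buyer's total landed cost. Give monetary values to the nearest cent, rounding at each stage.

Total landed cost: EUR 8241.57

EXW: the seller makes goods available at their premises; the buyer bears all onward costs.
CIF value = EXW price + inland to port + export clearance + origin terminal + freight + insurance = 2046.00 + 525.42 + 170.59 + 144.95 + 3023.87 + 591.44 = 6502.27
Import duty = 6502.27 × 9.2% = 598.21
Buyer bears: inland to port 525.42 + export clearance 170.59 + origin terminal 144.95 + freight 3023.87 + insurance 591.44 + destination terminal 897.35 + brokerage 243.74 + duty 598.21 = 6195.57
Landed cost = invoice 2046.00 + 6195.57 = 8241.57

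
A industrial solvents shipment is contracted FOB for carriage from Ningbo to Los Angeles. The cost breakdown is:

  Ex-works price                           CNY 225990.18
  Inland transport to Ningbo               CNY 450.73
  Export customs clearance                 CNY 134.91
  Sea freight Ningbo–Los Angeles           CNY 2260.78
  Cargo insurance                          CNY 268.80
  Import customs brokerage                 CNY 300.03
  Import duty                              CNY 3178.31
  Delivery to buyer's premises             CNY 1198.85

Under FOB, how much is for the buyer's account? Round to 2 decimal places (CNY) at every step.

FOB: the seller bears costs until goods are on board at the origin port; the buyer bears freight, insurance and all costs thereafter.
Seller's account: goods 225990.18 + inland to port 450.73 + export clearance 134.91 = 226575.82
Buyer's account: freight 2260.78 + insurance 268.80 + brokerage 300.03 + duty 3178.31 + delivery 1198.85 = 7206.77

Buyer's account: CNY 7206.77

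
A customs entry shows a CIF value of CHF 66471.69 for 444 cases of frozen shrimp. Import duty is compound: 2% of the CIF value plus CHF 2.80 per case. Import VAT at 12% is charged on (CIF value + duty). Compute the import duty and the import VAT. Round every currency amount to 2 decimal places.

Ad valorem component: 66471.69 × 2% = 1329.43
Specific component: 444 × 2.80 = 1243.20
Import duty = 1329.43 + 1243.20 = 2572.63
VAT base = CIF + duty = 66471.69 + 2572.63 = 69044.32
Import VAT = 69044.32 × 12% = 8285.32

Import duty: CHF 2572.63; import VAT: CHF 8285.32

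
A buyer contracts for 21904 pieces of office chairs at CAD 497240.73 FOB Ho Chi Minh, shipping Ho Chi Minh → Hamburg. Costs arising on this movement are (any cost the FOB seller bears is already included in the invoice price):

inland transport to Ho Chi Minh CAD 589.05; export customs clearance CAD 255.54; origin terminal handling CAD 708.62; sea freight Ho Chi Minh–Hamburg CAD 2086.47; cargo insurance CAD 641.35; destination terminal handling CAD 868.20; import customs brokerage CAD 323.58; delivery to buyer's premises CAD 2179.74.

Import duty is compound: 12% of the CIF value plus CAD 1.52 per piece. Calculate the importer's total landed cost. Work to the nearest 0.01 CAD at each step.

FOB: the seller bears costs until goods are on board at the origin port; the buyer bears freight, insurance and all costs thereafter.
Already in the invoice (seller's account under FOB): inland to port, export clearance, origin terminal — exclude.
CIF value = FOB price + freight + insurance = 497240.73 + 2086.47 + 641.35 = 499968.55
Ad valorem component: 499968.55 × 12% = 59996.23
Specific component: 21904 × 1.52 = 33294.08
Import duty = 59996.23 + 33294.08 = 93290.31
Buyer bears: freight 2086.47 + insurance 641.35 + destination terminal 868.20 + brokerage 323.58 + delivery 2179.74 + duty 93290.31 = 99389.65
Landed cost = invoice 497240.73 + 99389.65 = 596630.38

Total landed cost: CAD 596630.38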